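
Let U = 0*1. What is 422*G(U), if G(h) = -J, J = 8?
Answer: -3376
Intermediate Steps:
U = 0
G(h) = -8 (G(h) = -1*8 = -8)
422*G(U) = 422*(-8) = -3376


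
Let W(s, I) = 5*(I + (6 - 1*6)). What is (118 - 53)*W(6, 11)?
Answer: 3575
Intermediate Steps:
W(s, I) = 5*I (W(s, I) = 5*(I + (6 - 6)) = 5*(I + 0) = 5*I)
(118 - 53)*W(6, 11) = (118 - 53)*(5*11) = 65*55 = 3575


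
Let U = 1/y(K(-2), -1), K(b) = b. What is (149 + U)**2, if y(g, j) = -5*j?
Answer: 556516/25 ≈ 22261.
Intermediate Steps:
U = 1/5 (U = 1/(-5*(-1)) = 1/5 ≈ 0.20000)
(149 + U)**2 = (149 + 1/5)**2 = (746/5)**2 = 556516/25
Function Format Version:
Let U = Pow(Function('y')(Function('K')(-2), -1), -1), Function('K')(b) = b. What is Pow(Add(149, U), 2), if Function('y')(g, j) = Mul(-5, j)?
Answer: Rational(556516, 25) ≈ 22261.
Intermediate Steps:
U = Rational(1, 5) (U = Pow(Mul(-5, -1), -1) = Pow(5, -1) = Rational(1, 5) ≈ 0.20000)
Pow(Add(149, U), 2) = Pow(Add(149, Rational(1, 5)), 2) = Pow(Rational(746, 5), 2) = Rational(556516, 25)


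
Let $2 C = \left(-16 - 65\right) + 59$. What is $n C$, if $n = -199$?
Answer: $2189$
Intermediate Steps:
$C = -11$ ($C = \frac{\left(-16 - 65\right) + 59}{2} = \frac{-81 + 59}{2} = \frac{1}{2} \left(-22\right) = -11$)
$n C = \left(-199\right) \left(-11\right) = 2189$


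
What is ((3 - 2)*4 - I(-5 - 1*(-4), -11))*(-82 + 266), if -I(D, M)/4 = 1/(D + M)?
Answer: 2024/3 ≈ 674.67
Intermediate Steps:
I(D, M) = -4/(D + M)
((3 - 2)*4 - I(-5 - 1*(-4), -11))*(-82 + 266) = ((3 - 2)*4 - (-4)/((-5 - 1*(-4)) - 11))*(-82 + 266) = (1*4 - (-4)/((-5 + 4) - 11))*184 = (4 - (-4)/(-1 - 11))*184 = (4 - (-4)/(-12))*184 = (4 - (-4)*(-1)/12)*184 = (4 - 1*⅓)*184 = (4 - ⅓)*184 = (11/3)*184 = 2024/3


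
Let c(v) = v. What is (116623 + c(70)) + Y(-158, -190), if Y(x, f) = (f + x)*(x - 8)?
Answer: 174461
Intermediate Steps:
Y(x, f) = (-8 + x)*(f + x) (Y(x, f) = (f + x)*(-8 + x) = (-8 + x)*(f + x))
(116623 + c(70)) + Y(-158, -190) = (116623 + 70) + ((-158)² - 8*(-190) - 8*(-158) - 190*(-158)) = 116693 + (24964 + 1520 + 1264 + 30020) = 116693 + 57768 = 174461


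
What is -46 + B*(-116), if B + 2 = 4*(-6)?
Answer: 2970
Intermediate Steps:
B = -26 (B = -2 + 4*(-6) = -2 - 24 = -26)
-46 + B*(-116) = -46 - 26*(-116) = -46 + 3016 = 2970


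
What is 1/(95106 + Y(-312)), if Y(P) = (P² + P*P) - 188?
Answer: 1/289606 ≈ 3.4530e-6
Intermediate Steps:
Y(P) = -188 + 2*P² (Y(P) = (P² + P²) - 188 = 2*P² - 188 = -188 + 2*P²)
1/(95106 + Y(-312)) = 1/(95106 + (-188 + 2*(-312)²)) = 1/(95106 + (-188 + 2*97344)) = 1/(95106 + (-188 + 194688)) = 1/(95106 + 194500) = 1/289606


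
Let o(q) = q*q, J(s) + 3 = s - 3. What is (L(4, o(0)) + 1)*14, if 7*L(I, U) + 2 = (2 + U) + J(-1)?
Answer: 0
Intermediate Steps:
J(s) = -6 + s (J(s) = -3 + (s - 3) = -3 + (-3 + s) = -6 + s)
o(q) = q²
L(I, U) = -1 + U/7 (L(I, U) = -2/7 + ((2 + U) + (-6 - 1))/7 = -2/7 + ((2 + U) - 7)/7 = -2/7 + (-5 + U)/7 = -2/7 + (-5/7 + U/7) = -1 + U/7)
(L(4, o(0)) + 1)*14 = ((-1 + (⅐)*0²) + 1)*14 = ((-1 + (⅐)*0) + 1)*14 = ((-1 + 0) + 1)*14 = (-1 + 1)*14 = 0*14 = 0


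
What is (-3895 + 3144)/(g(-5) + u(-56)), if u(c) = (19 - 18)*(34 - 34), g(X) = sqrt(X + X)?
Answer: 751*I*sqrt(10)/10 ≈ 237.49*I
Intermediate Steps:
g(X) = sqrt(2)*sqrt(X) (g(X) = sqrt(2*X) = sqrt(2)*sqrt(X))
u(c) = 0 (u(c) = 1*0 = 0)
(-3895 + 3144)/(g(-5) + u(-56)) = (-3895 + 3144)/(sqrt(2)*sqrt(-5) + 0) = -751/(sqrt(2)*(I*sqrt(5)) + 0) = -751/(I*sqrt(10) + 0) = -751*(-I*sqrt(10)/10) = -(-751)*I*sqrt(10)/10 = 751*I*sqrt(10)/10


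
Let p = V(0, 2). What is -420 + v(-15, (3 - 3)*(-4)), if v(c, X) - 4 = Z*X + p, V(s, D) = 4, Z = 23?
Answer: -412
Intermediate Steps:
p = 4
v(c, X) = 8 + 23*X (v(c, X) = 4 + (23*X + 4) = 4 + (4 + 23*X) = 8 + 23*X)
-420 + v(-15, (3 - 3)*(-4)) = -420 + (8 + 23*((3 - 3)*(-4))) = -420 + (8 + 23*(0*(-4))) = -420 + (8 + 23*0) = -420 + (8 + 0) = -420 + 8 = -412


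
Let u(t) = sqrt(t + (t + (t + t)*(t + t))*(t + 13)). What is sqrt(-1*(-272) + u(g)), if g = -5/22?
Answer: sqrt(131648 + 2*I*sqrt(28765))/22 ≈ 16.492 + 0.021247*I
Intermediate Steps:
g = -5/22 (g = -5*1/22 = -5/22 ≈ -0.22727)
u(t) = sqrt(t + (13 + t)*(t + 4*t**2)) (u(t) = sqrt(t + (t + (2*t)*(2*t))*(13 + t)) = sqrt(t + (t + 4*t**2)*(13 + t)) = sqrt(t + (13 + t)*(t + 4*t**2)))
sqrt(-1*(-272) + u(g)) = sqrt(-1*(-272) + sqrt(-5*(14 + 4*(-5/22)**2 + 53*(-5/22))/22)) = sqrt(272 + sqrt(-5*(14 + 4*(25/484) - 265/22)/22)) = sqrt(272 + sqrt(-5*(14 + 25/121 - 265/22)/22)) = sqrt(272 + sqrt(-5/22*523/242)) = sqrt(272 + sqrt(-2615/5324)) = sqrt(272 + I*sqrt(28765)/242)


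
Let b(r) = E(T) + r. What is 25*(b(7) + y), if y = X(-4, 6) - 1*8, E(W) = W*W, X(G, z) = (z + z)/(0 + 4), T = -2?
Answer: 150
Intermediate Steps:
X(G, z) = z/2 (X(G, z) = (2*z)/4 = (2*z)*(¼) = z/2)
E(W) = W²
y = -5 (y = (½)*6 - 1*8 = 3 - 8 = -5)
b(r) = 4 + r (b(r) = (-2)² + r = 4 + r)
25*(b(7) + y) = 25*((4 + 7) - 5) = 25*(11 - 5) = 25*6 = 150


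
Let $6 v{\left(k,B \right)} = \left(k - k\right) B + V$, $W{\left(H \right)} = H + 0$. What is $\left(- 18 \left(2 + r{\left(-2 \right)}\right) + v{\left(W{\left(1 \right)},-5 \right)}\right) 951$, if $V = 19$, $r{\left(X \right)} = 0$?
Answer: $- \frac{62449}{2} \approx -31225.0$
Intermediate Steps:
$W{\left(H \right)} = H$
$v{\left(k,B \right)} = \frac{19}{6}$ ($v{\left(k,B \right)} = \frac{\left(k - k\right) B + 19}{6} = \frac{0 B + 19}{6} = \frac{0 + 19}{6} = \frac{1}{6} \cdot 19 = \frac{19}{6}$)
$\left(- 18 \left(2 + r{\left(-2 \right)}\right) + v{\left(W{\left(1 \right)},-5 \right)}\right) 951 = \left(- 18 \left(2 + 0\right) + \frac{19}{6}\right) 951 = \left(\left(-18\right) 2 + \frac{19}{6}\right) 951 = \left(-36 + \frac{19}{6}\right) 951 = \left(- \frac{197}{6}\right) 951 = - \frac{62449}{2}$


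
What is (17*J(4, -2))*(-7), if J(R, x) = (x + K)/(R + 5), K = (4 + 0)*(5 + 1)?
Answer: -2618/9 ≈ -290.89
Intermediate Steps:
K = 24 (K = 4*6 = 24)
J(R, x) = (24 + x)/(5 + R) (J(R, x) = (x + 24)/(R + 5) = (24 + x)/(5 + R))
(17*J(4, -2))*(-7) = (17*((24 - 2)/(5 + 4)))*(-7) = (17*(22/9))*(-7) = (374/9)*(-7) = -2618/9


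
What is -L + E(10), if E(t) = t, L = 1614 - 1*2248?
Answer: 644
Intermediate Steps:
L = -634 (L = 1614 - 2248 = -634)
-L + E(10) = -1*(-634) + 10 = 634 + 10 = 644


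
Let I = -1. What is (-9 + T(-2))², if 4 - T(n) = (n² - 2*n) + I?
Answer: 144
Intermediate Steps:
T(n) = 5 - n² + 2*n (T(n) = 4 - ((n² - 2*n) - 1) = 4 - (-1 + n² - 2*n) = 4 + (1 - n² + 2*n) = 5 - n² + 2*n)
(-9 + T(-2))² = (-9 + (5 - 1*(-2)² + 2*(-2)))² = (-9 + (5 - 1*4 - 4))² = (-9 + (5 - 4 - 4))² = (-9 - 3)² = (-12)² = 144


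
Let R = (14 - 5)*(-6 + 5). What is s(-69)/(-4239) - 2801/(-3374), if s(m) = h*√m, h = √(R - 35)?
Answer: 2801/3374 + 2*√759/4239 ≈ 0.84317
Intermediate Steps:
R = -9 (R = 9*(-1) = -9)
h = 2*I*√11 (h = √(-9 - 35) = √(-44) = 2*I*√11 ≈ 6.6332*I)
s(m) = 2*I*√11*√m (s(m) = (2*I*√11)*√m = 2*I*√11*√m)
s(-69)/(-4239) - 2801/(-3374) = (2*I*√11*√(-69))/(-4239) - 2801/(-3374) = (2*I*√11*(I*√69))*(-1/4239) - 2801*(-1/3374) = -2*√759*(-1/4239) + 2801/3374 = 2*√759/4239 + 2801/3374 = 2801/3374 + 2*√759/4239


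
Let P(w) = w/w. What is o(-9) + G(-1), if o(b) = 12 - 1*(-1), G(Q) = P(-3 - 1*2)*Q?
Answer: 12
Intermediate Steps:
P(w) = 1
G(Q) = Q (G(Q) = 1*Q = Q)
o(b) = 13 (o(b) = 12 + 1 = 13)
o(-9) + G(-1) = 13 - 1 = 12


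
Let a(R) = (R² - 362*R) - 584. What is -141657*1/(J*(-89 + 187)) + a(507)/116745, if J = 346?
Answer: -14064802117/3958589460 ≈ -3.5530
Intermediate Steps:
a(R) = -584 + R² - 362*R
-141657*1/(J*(-89 + 187)) + a(507)/116745 = -141657*1/(346*(-89 + 187)) + (-584 + 507² - 362*507)/116745 = -141657/(346*98) + (-584 + 257049 - 183534)*(1/116745) = -141657/33908 + 72931*(1/116745) = -141657*1/33908 + 72931/116745 = -141657/33908 + 72931/116745 = -14064802117/3958589460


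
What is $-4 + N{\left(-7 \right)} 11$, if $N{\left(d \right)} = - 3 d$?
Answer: $227$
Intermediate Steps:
$-4 + N{\left(-7 \right)} 11 = -4 + \left(-3\right) \left(-7\right) 11 = -4 + 21 \cdot 11 = -4 + 231 = 227$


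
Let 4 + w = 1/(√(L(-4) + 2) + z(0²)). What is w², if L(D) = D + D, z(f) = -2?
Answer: 3*(-5*I + 24*√6)/(2*(-I + 2*√6)) ≈ 17.58 + 2.0576*I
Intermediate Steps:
L(D) = 2*D
w = -4 + 1/(-2 + I*√6) (w = -4 + 1/(√(2*(-4) + 2) - 2) = -4 + 1/(√(-8 + 2) - 2) = -4 + 1/(√(-6) - 2) = -4 + 1/(I*√6 - 2) = -4 + 1/(-2 + I*√6) ≈ -4.2 - 0.24495*I)
w² = (-21/5 - I*√6/10)²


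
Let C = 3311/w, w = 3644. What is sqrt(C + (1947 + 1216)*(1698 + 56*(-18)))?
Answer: sqrt(7245113755801)/1822 ≈ 1477.3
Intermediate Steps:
C = 3311/3644 ≈ 0.90862
sqrt(C + (1947 + 1216)*(1698 + 56*(-18))) = sqrt(3311/3644 + (1947 + 1216)*(1698 + 56*(-18))) = sqrt(3311/3644 + 3163*(1698 - 1008)) = sqrt(3311/3644 + 3163*690) = sqrt(3311/3644 + 2182470) = sqrt(7952923991/3644) = sqrt(7245113755801)/1822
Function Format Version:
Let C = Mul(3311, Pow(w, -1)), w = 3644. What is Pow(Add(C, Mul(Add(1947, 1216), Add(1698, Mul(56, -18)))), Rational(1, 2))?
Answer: Mul(Rational(1, 1822), Pow(7245113755801, Rational(1, 2))) ≈ 1477.3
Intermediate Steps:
C = Rational(3311, 3644) (C = Mul(3311, Pow(3644, -1)) = Mul(3311, Rational(1, 3644)) = Rational(3311, 3644) ≈ 0.90862)
Pow(Add(C, Mul(Add(1947, 1216), Add(1698, Mul(56, -18)))), Rational(1, 2)) = Pow(Add(Rational(3311, 3644), Mul(Add(1947, 1216), Add(1698, Mul(56, -18)))), Rational(1, 2)) = Pow(Add(Rational(3311, 3644), Mul(3163, Add(1698, -1008))), Rational(1, 2)) = Pow(Add(Rational(3311, 3644), Mul(3163, 690)), Rational(1, 2)) = Pow(Add(Rational(3311, 3644), 2182470), Rational(1, 2)) = Pow(Rational(7952923991, 3644), Rational(1, 2)) = Mul(Rational(1, 1822), Pow(7245113755801, Rational(1, 2)))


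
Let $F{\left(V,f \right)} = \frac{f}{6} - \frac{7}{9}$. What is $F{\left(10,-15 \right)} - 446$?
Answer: $- \frac{8087}{18} \approx -449.28$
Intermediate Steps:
$F{\left(V,f \right)} = - \frac{7}{9} + \frac{f}{6}$ ($F{\left(V,f \right)} = f \frac{1}{6} - \frac{7}{9} = \frac{f}{6} - \frac{7}{9} = - \frac{7}{9} + \frac{f}{6}$)
$F{\left(10,-15 \right)} - 446 = \left(- \frac{7}{9} + \frac{1}{6} \left(-15\right)\right) - 446 = \left(- \frac{7}{9} - \frac{5}{2}\right) - 446 = - \frac{59}{18} - 446 = - \frac{8087}{18}$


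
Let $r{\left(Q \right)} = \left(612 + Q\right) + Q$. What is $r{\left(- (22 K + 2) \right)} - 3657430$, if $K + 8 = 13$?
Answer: $-3657042$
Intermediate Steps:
$K = 5$ ($K = -8 + 13 = 5$)
$r{\left(Q \right)} = 612 + 2 Q$
$r{\left(- (22 K + 2) \right)} - 3657430 = \left(612 + 2 \left(- (22 \cdot 5 + 2)\right)\right) - 3657430 = \left(612 + 2 \left(- (110 + 2)\right)\right) - 3657430 = \left(612 + 2 \left(\left(-1\right) 112\right)\right) - 3657430 = \left(612 + 2 \left(-112\right)\right) - 3657430 = \left(612 - 224\right) - 3657430 = 388 - 3657430 = -3657042$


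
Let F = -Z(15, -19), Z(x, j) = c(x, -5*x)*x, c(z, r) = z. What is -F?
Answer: 225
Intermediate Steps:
Z(x, j) = x² (Z(x, j) = x*x = x²)
F = -225 (F = -1*15² = -1*225 = -225)
-F = -1*(-225) = 225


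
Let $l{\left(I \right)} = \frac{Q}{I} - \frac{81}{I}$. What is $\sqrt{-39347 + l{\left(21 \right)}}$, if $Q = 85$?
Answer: $\frac{i \sqrt{17351943}}{21} \approx 198.36 i$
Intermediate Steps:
$l{\left(I \right)} = \frac{4}{I}$ ($l{\left(I \right)} = \frac{85}{I} - \frac{81}{I} = \frac{4}{I}$)
$\sqrt{-39347 + l{\left(21 \right)}} = \sqrt{-39347 + \frac{4}{21}} = \sqrt{- \frac{826283}{21}} = \frac{i \sqrt{17351943}}{21}$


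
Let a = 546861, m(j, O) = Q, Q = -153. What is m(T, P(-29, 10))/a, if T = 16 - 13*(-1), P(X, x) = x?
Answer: -51/182287 ≈ -0.00027978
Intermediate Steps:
T = 29 (T = 16 + 13 = 29)
m(j, O) = -153
m(T, P(-29, 10))/a = -153/546861 = -153*1/546861 = -51/182287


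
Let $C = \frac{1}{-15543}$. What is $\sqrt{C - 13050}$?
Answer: $\frac{i \sqrt{350298032777}}{5181} \approx 114.24 i$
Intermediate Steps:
$C = - \frac{1}{15543} \approx -6.4338 \cdot 10^{-5}$
$\sqrt{C - 13050} = \sqrt{- \frac{1}{15543} - 13050} = \sqrt{- \frac{202836151}{15543}} = \frac{i \sqrt{350298032777}}{5181}$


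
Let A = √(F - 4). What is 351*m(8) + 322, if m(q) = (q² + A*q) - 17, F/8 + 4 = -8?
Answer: 16819 + 28080*I ≈ 16819.0 + 28080.0*I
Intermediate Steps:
F = -96 (F = -32 + 8*(-8) = -32 - 64 = -96)
A = 10*I (A = √(-96 - 4) = √(-100) = 10*I ≈ 10.0*I)
m(q) = -17 + q² + 10*I*q (m(q) = (q² + (10*I)*q) - 17 = (q² + 10*I*q) - 17 = -17 + q² + 10*I*q)
351*m(8) + 322 = 351*(-17 + 8² + 10*I*8) + 322 = 351*(-17 + 64 + 80*I) + 322 = 351*(47 + 80*I) + 322 = (16497 + 28080*I) + 322 = 16819 + 28080*I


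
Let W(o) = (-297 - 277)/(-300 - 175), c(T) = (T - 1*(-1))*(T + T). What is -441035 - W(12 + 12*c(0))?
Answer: -209492199/475 ≈ -4.4104e+5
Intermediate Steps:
c(T) = 2*T*(1 + T) (c(T) = (T + 1)*(2*T) = (1 + T)*(2*T) = 2*T*(1 + T))
W(o) = 574/475 (W(o) = -574/(-475) = -574*(-1/475) = 574/475)
-441035 - W(12 + 12*c(0)) = -441035 - 1*574/475 = -441035 - 574/475 = -209492199/475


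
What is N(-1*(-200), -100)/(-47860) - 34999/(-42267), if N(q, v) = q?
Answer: 83329937/101144931 ≈ 0.82387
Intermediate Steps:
N(-1*(-200), -100)/(-47860) - 34999/(-42267) = -1*(-200)/(-47860) - 34999/(-42267) = 200*(-1/47860) - 34999*(-1/42267) = -10/2393 + 34999/42267 = 83329937/101144931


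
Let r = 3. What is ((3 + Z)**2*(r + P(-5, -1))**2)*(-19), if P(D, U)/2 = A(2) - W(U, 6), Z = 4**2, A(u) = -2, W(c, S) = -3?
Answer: -171475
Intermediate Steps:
Z = 16
P(D, U) = 2 (P(D, U) = 2*(-2 - 1*(-3)) = 2*(-2 + 3) = 2*1 = 2)
((3 + Z)**2*(r + P(-5, -1))**2)*(-19) = ((3 + 16)**2*(3 + 2)**2)*(-19) = (19**2*5**2)*(-19) = (361*25)*(-19) = 9025*(-19) = -171475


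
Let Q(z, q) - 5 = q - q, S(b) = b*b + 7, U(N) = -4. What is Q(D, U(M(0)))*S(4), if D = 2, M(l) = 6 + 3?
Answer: 115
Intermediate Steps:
M(l) = 9
S(b) = 7 + b² (S(b) = b² + 7 = 7 + b²)
Q(z, q) = 5 (Q(z, q) = 5 + (q - q) = 5 + 0 = 5)
Q(D, U(M(0)))*S(4) = 5*(7 + 4²) = 5*(7 + 16) = 5*23 = 115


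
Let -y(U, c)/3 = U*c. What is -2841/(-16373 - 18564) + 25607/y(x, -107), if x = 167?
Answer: 1046929246/1872867759 ≈ 0.55900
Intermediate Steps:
y(U, c) = -3*U*c
-2841/(-16373 - 18564) + 25607/y(x, -107) = -2841/(-16373 - 18564) + 25607/((-3*167*(-107))) = -2841/(-34937) + 25607/53607 = -2841*(-1/34937) + 25607*(1/53607) = 2841/34937 + 25607/53607 = 1046929246/1872867759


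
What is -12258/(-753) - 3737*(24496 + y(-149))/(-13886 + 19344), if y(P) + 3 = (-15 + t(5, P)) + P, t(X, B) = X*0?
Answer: -22797984335/1369958 ≈ -16641.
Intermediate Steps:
t(X, B) = 0
y(P) = -18 + P (y(P) = -3 + ((-15 + 0) + P) = -3 + (-15 + P) = -18 + P)
-12258/(-753) - 3737*(24496 + y(-149))/(-13886 + 19344) = -12258/(-753) - 3737*(24496 + (-18 - 149))/(-13886 + 19344) = -12258*(-1/753) - 3737/(5458/(24496 - 167)) = 4086/251 - 3737/(5458/24329) = 4086/251 - 3737/(5458*(1/24329)) = 4086/251 - 3737/5458/24329 = 4086/251 - 3737*24329/5458 = 4086/251 - 90917473/5458 = -22797984335/1369958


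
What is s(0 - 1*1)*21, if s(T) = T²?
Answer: 21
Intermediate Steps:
s(0 - 1*1)*21 = (0 - 1*1)²*21 = (0 - 1)²*21 = (-1)²*21 = 1*21 = 21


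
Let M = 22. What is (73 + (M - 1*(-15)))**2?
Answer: 12100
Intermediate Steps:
(73 + (M - 1*(-15)))**2 = (73 + (22 - 1*(-15)))**2 = (73 + (22 + 15))**2 = (73 + 37)**2 = 110**2 = 12100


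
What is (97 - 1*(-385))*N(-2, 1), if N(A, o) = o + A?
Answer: -482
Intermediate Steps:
N(A, o) = A + o
(97 - 1*(-385))*N(-2, 1) = (97 - 1*(-385))*(-2 + 1) = (97 + 385)*(-1) = 482*(-1) = -482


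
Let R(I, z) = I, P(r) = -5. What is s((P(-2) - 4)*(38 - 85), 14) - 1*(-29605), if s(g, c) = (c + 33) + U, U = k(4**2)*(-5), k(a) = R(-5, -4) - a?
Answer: 29757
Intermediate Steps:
k(a) = -5 - a
U = 105 (U = (-5 - 1*4**2)*(-5) = (-5 - 1*16)*(-5) = (-5 - 16)*(-5) = -21*(-5) = 105)
s(g, c) = 138 + c (s(g, c) = (c + 33) + 105 = (33 + c) + 105 = 138 + c)
s((P(-2) - 4)*(38 - 85), 14) - 1*(-29605) = (138 + 14) - 1*(-29605) = 152 + 29605 = 29757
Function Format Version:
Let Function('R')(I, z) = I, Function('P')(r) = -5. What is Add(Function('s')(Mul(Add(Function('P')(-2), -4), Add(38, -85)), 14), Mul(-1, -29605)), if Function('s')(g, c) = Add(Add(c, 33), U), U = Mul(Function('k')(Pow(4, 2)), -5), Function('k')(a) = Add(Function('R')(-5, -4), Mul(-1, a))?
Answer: 29757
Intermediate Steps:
Function('k')(a) = Add(-5, Mul(-1, a))
U = 105 (U = Mul(Add(-5, Mul(-1, Pow(4, 2))), -5) = Mul(Add(-5, Mul(-1, 16)), -5) = Mul(Add(-5, -16), -5) = Mul(-21, -5) = 105)
Function('s')(g, c) = Add(138, c) (Function('s')(g, c) = Add(Add(c, 33), 105) = Add(Add(33, c), 105) = Add(138, c))
Add(Function('s')(Mul(Add(Function('P')(-2), -4), Add(38, -85)), 14), Mul(-1, -29605)) = Add(Add(138, 14), Mul(-1, -29605)) = Add(152, 29605) = 29757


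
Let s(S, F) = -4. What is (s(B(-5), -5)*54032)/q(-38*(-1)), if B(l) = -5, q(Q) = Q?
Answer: -108064/19 ≈ -5687.6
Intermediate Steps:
(s(B(-5), -5)*54032)/q(-38*(-1)) = (-4*54032)/((-38*(-1))) = -216128/38 = -216128*1/38 = -108064/19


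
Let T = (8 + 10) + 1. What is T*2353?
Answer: 44707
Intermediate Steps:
T = 19 (T = 18 + 1 = 19)
T*2353 = 19*2353 = 44707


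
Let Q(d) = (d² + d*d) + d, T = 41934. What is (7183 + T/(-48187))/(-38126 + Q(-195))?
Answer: 346085287/1818047323 ≈ 0.19036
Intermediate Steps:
Q(d) = d + 2*d² (Q(d) = (d² + d²) + d = 2*d² + d = d + 2*d²)
(7183 + T/(-48187))/(-38126 + Q(-195)) = (7183 + 41934/(-48187))/(-38126 - 195*(1 + 2*(-195))) = (7183 + 41934*(-1/48187))/(-38126 - 195*(1 - 390)) = (7183 - 41934/48187)/(-38126 - 195*(-389)) = 346085287/(48187*(-38126 + 75855)) = (346085287/48187)/37729 = (346085287/48187)*(1/37729) = 346085287/1818047323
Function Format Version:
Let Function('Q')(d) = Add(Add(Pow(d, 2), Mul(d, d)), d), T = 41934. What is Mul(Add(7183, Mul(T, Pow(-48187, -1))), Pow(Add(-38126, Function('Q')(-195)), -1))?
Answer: Rational(346085287, 1818047323) ≈ 0.19036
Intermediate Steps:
Function('Q')(d) = Add(d, Mul(2, Pow(d, 2))) (Function('Q')(d) = Add(Add(Pow(d, 2), Pow(d, 2)), d) = Add(Mul(2, Pow(d, 2)), d) = Add(d, Mul(2, Pow(d, 2))))
Mul(Add(7183, Mul(T, Pow(-48187, -1))), Pow(Add(-38126, Function('Q')(-195)), -1)) = Mul(Add(7183, Mul(41934, Pow(-48187, -1))), Pow(Add(-38126, Mul(-195, Add(1, Mul(2, -195)))), -1)) = Mul(Add(7183, Mul(41934, Rational(-1, 48187))), Pow(Add(-38126, Mul(-195, Add(1, -390))), -1)) = Mul(Add(7183, Rational(-41934, 48187)), Pow(Add(-38126, Mul(-195, -389)), -1)) = Mul(Rational(346085287, 48187), Pow(Add(-38126, 75855), -1)) = Mul(Rational(346085287, 48187), Pow(37729, -1)) = Mul(Rational(346085287, 48187), Rational(1, 37729)) = Rational(346085287, 1818047323)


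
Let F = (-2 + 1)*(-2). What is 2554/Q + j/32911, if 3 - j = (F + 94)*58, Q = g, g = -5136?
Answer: -56318267/84515448 ≈ -0.66637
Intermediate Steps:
Q = -5136
F = 2 (F = -1*(-2) = 2)
j = -5565 (j = 3 - (2 + 94)*58 = 3 - 96*58 = 3 - 1*5568 = 3 - 5568 = -5565)
2554/Q + j/32911 = 2554/(-5136) - 5565/32911 = 2554*(-1/5136) - 5565*1/32911 = -1277/2568 - 5565/32911 = -56318267/84515448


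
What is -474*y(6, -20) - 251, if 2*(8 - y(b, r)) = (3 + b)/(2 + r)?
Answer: -8323/2 ≈ -4161.5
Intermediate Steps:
y(b, r) = 8 - (3 + b)/(2*(2 + r))
-474*y(6, -20) - 251 = -237*(29 - 1*6 + 16*(-20))/(2 - 20) - 251 = -237*(29 - 6 - 320)/(-18) - 251 = -237*(-1)*(-297)/18 - 251 = -474*33/4 - 251 = -7821/2 - 251 = -8323/2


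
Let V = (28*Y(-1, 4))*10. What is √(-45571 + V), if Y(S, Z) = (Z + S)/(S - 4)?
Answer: I*√45739 ≈ 213.87*I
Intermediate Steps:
Y(S, Z) = (S + Z)/(-4 + S)
V = -168 (V = (28*((-1 + 4)/(-4 - 1)))*10 = (28*(3/(-5)))*10 = (28*(-⅕*3))*10 = (28*(-⅗))*10 = -84/5*10 = -168)
√(-45571 + V) = √(-45571 - 168) = √(-45739) = I*√45739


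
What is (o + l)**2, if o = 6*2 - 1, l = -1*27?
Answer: 256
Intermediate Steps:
l = -27
o = 11 (o = 12 - 1 = 11)
(o + l)**2 = (11 - 27)**2 = (-16)**2 = 256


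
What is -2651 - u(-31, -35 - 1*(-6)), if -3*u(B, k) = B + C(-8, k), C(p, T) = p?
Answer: -2664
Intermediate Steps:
u(B, k) = 8/3 - B/3 (u(B, k) = -(B - 8)/3 = -(-8 + B)/3 = 8/3 - B/3)
-2651 - u(-31, -35 - 1*(-6)) = -2651 - (8/3 - ⅓*(-31)) = -2651 - (8/3 + 31/3) = -2651 - 1*13 = -2651 - 13 = -2664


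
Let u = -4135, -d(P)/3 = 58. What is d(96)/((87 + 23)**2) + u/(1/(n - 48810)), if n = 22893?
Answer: 648359109663/6050 ≈ 1.0717e+8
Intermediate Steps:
d(P) = -174 (d(P) = -3*58 = -174)
d(96)/((87 + 23)**2) + u/(1/(n - 48810)) = -174/(87 + 23)**2 - 4135/(1/(22893 - 48810)) = -174/(110**2) - 4135/(1/(-25917)) = -174/12100 - 4135/(-1/25917) = -174*1/12100 - 4135*(-25917) = -87/6050 + 107166795 = 648359109663/6050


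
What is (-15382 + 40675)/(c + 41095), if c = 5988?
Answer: 25293/47083 ≈ 0.53720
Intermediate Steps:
(-15382 + 40675)/(c + 41095) = (-15382 + 40675)/(5988 + 41095) = 25293/47083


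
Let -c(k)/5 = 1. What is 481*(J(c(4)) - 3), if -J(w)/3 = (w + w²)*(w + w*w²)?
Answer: 3750357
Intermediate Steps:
c(k) = -5 (c(k) = -5*1 = -5)
J(w) = -3*(w + w²)*(w + w³) (J(w) = -3*(w + w²)*(w + w*w²) = -3*(w + w²)*(w + w³))
481*(J(c(4)) - 3) = 481*(3*(-5)²*(-1 - 1*(-5) - 1*(-5)² - 1*(-5)³) - 3) = 481*(3*25*(-1 + 5 - 1*25 - 1*(-125)) - 3) = 481*(3*25*(-1 + 5 - 25 + 125) - 3) = 481*(3*25*104 - 3) = 481*(7800 - 3) = 481*7797 = 3750357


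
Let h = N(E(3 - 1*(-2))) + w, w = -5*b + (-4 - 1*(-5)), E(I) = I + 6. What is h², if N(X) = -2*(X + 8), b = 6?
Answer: 4489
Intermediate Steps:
E(I) = 6 + I
N(X) = -16 - 2*X (N(X) = -2*(8 + X) = -16 - 2*X)
w = -29 (w = -5*6 + (-4 - 1*(-5)) = -30 + (-4 + 5) = -30 + 1 = -29)
h = -67 (h = (-16 - 2*(6 + (3 - 1*(-2)))) - 29 = (-16 - 2*(6 + (3 + 2))) - 29 = (-16 - 2*(6 + 5)) - 29 = (-16 - 2*11) - 29 = (-16 - 22) - 29 = -38 - 29 = -67)
h² = (-67)² = 4489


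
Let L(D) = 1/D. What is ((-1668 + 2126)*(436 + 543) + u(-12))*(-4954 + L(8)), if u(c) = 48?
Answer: -8885864665/4 ≈ -2.2215e+9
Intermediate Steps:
L(D) = 1/D
((-1668 + 2126)*(436 + 543) + u(-12))*(-4954 + L(8)) = ((-1668 + 2126)*(436 + 543) + 48)*(-4954 + 1/8) = (458*979 + 48)*(-4954 + 1/8) = (448382 + 48)*(-39631/8) = 448430*(-39631/8) = -8885864665/4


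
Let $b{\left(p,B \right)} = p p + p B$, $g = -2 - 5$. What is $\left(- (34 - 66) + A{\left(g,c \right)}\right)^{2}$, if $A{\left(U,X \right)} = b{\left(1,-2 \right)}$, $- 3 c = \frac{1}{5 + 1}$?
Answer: $961$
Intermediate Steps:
$g = -7$ ($g = -2 - 5 = -7$)
$b{\left(p,B \right)} = p^{2} + B p$
$c = - \frac{1}{18}$ ($c = - \frac{1}{3 \left(5 + 1\right)} = - \frac{1}{3 \cdot 6} = \left(- \frac{1}{3}\right) \frac{1}{6} = - \frac{1}{18} \approx -0.055556$)
$A{\left(U,X \right)} = -1$ ($A{\left(U,X \right)} = 1 \left(-2 + 1\right) = 1 \left(-1\right) = -1$)
$\left(- (34 - 66) + A{\left(g,c \right)}\right)^{2} = \left(- (34 - 66) - 1\right)^{2} = \left(\left(-1\right) \left(-32\right) - 1\right)^{2} = \left(32 - 1\right)^{2} = 31^{2} = 961$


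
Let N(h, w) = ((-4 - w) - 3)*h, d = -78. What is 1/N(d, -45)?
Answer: -1/2964 ≈ -0.00033738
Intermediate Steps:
N(h, w) = h*(-7 - w) (N(h, w) = (-7 - w)*h = h*(-7 - w))
1/N(d, -45) = 1/(-1*(-78)*(7 - 45)) = 1/(-1*(-78)*(-38)) = 1/(-2964) = -1/2964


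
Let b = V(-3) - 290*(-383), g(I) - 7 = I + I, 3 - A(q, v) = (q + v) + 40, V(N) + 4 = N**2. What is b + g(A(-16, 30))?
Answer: 110980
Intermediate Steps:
V(N) = -4 + N**2
A(q, v) = -37 - q - v (A(q, v) = 3 - ((q + v) + 40) = 3 - (40 + q + v) = 3 + (-40 - q - v) = -37 - q - v)
g(I) = 7 + 2*I (g(I) = 7 + (I + I) = 7 + 2*I)
b = 111075 (b = (-4 + (-3)**2) - 290*(-383) = (-4 + 9) + 111070 = 5 + 111070 = 111075)
b + g(A(-16, 30)) = 111075 + (7 + 2*(-37 - 1*(-16) - 1*30)) = 111075 + (7 + 2*(-37 + 16 - 30)) = 111075 + (7 + 2*(-51)) = 111075 + (7 - 102) = 111075 - 95 = 110980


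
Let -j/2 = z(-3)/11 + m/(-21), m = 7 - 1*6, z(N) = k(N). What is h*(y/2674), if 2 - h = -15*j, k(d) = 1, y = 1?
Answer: 27/102949 ≈ 0.00026227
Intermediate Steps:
z(N) = 1
m = 1 (m = 7 - 6 = 1)
j = -20/231 (j = -2*(1/11 + 1/(-21)) = -2*(1*(1/11) + 1*(-1/21)) = -2*(1/11 - 1/21) = -2*10/231 = -20/231 ≈ -0.086580)
h = 54/77 (h = 2 - (-15)*(-20)/231 = 2 - 1*100/77 = 2 - 100/77 = 54/77 ≈ 0.70130)
h*(y/2674) = 54*(1/2674)/77 = 54*(1*(1/2674))/77 = (54/77)*(1/2674) = 27/102949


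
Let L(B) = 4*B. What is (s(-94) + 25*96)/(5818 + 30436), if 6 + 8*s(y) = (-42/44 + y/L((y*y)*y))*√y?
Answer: 9597/145016 - 371101*I*√94/112759801088 ≈ 0.066179 - 3.1908e-5*I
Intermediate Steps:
s(y) = -¾ + √y*(-21/22 + 1/(4*y²))/8 (s(y) = -¾ + ((-42/44 + y/((4*((y*y)*y))))*√y)/8 = -¾ + ((-42*1/44 + y/((4*(y²*y))))*√y)/8 = -¾ + ((-21/22 + y/((4*y³)))*√y)/8 = -¾ + ((-21/22 + y*(1/(4*y³)))*√y)/8 = -¾ + ((-21/22 + 1/(4*y²))*√y)/8 = -¾ + (√y*(-21/22 + 1/(4*y²)))/8 = -¾ + √y*(-21/22 + 1/(4*y²))/8)
(s(-94) + 25*96)/(5818 + 30436) = ((11 - (-24816)*I*√94 - 42*(-94)²)/(352*(-94)^(3/2)) + 25*96)/(5818 + 30436) = ((I*√94/8836)*(11 - (-24816)*I*√94 - 42*8836)/352 + 2400)/36254 = ((I*√94/8836)*(11 + 24816*I*√94 - 371112)/352 + 2400)*(1/36254) = ((I*√94/8836)*(-371101 + 24816*I*√94)/352 + 2400)*(1/36254) = (I*√94*(-371101 + 24816*I*√94)/3110272 + 2400)*(1/36254) = (2400 + I*√94*(-371101 + 24816*I*√94)/3110272)*(1/36254) = 1200/18127 + I*√94*(-371101 + 24816*I*√94)/112759801088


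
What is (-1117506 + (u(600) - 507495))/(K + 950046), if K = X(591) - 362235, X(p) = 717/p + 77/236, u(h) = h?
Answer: -75521651292/27328580585 ≈ -2.7635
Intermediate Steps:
X(p) = 77/236 + 717/p (X(p) = 717/p + 77*(1/236) = 717/p + 77/236 = 77/236 + 717/p)
K = -16840958047/46492 (K = (77/236 + 717/591) - 362235 = (77/236 + 717*(1/591)) - 362235 = (77/236 + 239/197) - 362235 = 71573/46492 - 362235 = -16840958047/46492 ≈ -3.6223e+5)
(-1117506 + (u(600) - 507495))/(K + 950046) = (-1117506 + (600 - 507495))/(-16840958047/46492 + 950046) = (-1117506 - 506895)/(27328580585/46492) = -1624401*46492/27328580585 = -75521651292/27328580585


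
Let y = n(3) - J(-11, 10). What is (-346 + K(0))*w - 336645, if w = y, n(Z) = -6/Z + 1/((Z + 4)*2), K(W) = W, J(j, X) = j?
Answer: -2378486/7 ≈ -3.3978e+5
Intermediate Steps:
n(Z) = 1/(2*(4 + Z)) - 6/Z (n(Z) = -6/Z + (1/2)/(4 + Z) = -6/Z + 1/(2*(4 + Z)) = 1/(2*(4 + Z)) - 6/Z)
y = 127/14 (y = (1/2)*(-48 - 11*3)/(3*(4 + 3)) - 1*(-11) = (1/2)*(1/3)*(-48 - 33)/7 + 11 = (1/2)*(1/3)*(1/7)*(-81) + 11 = -27/14 + 11 = 127/14 ≈ 9.0714)
w = 127/14 ≈ 9.0714
(-346 + K(0))*w - 336645 = (-346 + 0)*(127/14) - 336645 = -346*127/14 - 336645 = -21971/7 - 336645 = -2378486/7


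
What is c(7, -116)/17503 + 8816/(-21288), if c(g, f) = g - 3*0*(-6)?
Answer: -19269679/46575483 ≈ -0.41373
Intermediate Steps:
c(g, f) = g (c(g, f) = g + 0*(-6) = g + 0 = g)
c(7, -116)/17503 + 8816/(-21288) = 7/17503 + 8816/(-21288) = 7*(1/17503) + 8816*(-1/21288) = 7/17503 - 1102/2661 = -19269679/46575483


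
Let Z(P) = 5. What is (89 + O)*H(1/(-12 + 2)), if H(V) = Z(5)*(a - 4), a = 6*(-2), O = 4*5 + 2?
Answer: -8880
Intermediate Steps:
O = 22 (O = 20 + 2 = 22)
a = -12
H(V) = -80 (H(V) = 5*(-12 - 4) = 5*(-16) = -80)
(89 + O)*H(1/(-12 + 2)) = (89 + 22)*(-80) = 111*(-80) = -8880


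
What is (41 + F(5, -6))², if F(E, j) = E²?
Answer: 4356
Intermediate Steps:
(41 + F(5, -6))² = (41 + 5²)² = (41 + 25)² = 66² = 4356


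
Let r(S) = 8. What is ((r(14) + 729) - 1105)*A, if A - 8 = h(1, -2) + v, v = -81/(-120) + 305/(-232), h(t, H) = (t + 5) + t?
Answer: -766268/145 ≈ -5284.6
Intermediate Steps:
h(t, H) = 5 + 2*t (h(t, H) = (5 + t) + t = 5 + 2*t)
v = -371/580 (v = -81*(-1/120) + 305*(-1/232) = 27/40 - 305/232 = -371/580 ≈ -0.63966)
A = 8329/580 (A = 8 + ((5 + 2*1) - 371/580) = 8 + ((5 + 2) - 371/580) = 8 + (7 - 371/580) = 8 + 3689/580 = 8329/580 ≈ 14.360)
((r(14) + 729) - 1105)*A = ((8 + 729) - 1105)*(8329/580) = (737 - 1105)*(8329/580) = -368*8329/580 = -766268/145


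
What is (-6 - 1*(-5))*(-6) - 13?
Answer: -7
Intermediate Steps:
(-6 - 1*(-5))*(-6) - 13 = (-6 + 5)*(-6) - 13 = -1*(-6) - 13 = 6 - 13 = -7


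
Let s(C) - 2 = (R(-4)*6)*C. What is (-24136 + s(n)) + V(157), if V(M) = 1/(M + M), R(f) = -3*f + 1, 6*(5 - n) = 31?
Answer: -7582157/314 ≈ -24147.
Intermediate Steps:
n = -1/6 (n = 5 - 1/6*31 = 5 - 31/6 = -1/6 ≈ -0.16667)
R(f) = 1 - 3*f
s(C) = 2 + 78*C (s(C) = 2 + ((1 - 3*(-4))*6)*C = 2 + ((1 + 12)*6)*C = 2 + (13*6)*C = 2 + 78*C)
V(M) = 1/(2*M)
(-24136 + s(n)) + V(157) = (-24136 + (2 + 78*(-1/6))) + (1/2)/157 = (-24136 + (2 - 13)) + (1/2)*(1/157) = (-24136 - 11) + 1/314 = -24147 + 1/314 = -7582157/314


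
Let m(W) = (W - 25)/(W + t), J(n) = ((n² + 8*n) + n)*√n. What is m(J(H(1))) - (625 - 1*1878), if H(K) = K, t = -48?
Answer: 47629/38 ≈ 1253.4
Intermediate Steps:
J(n) = √n*(n² + 9*n) (J(n) = (n² + 9*n)*√n = √n*(n² + 9*n))
m(W) = (-25 + W)/(-48 + W) (m(W) = (W - 25)/(W - 48) = (-25 + W)/(-48 + W))
m(J(H(1))) - (625 - 1*1878) = (-25 + 1^(3/2)*(9 + 1))/(-48 + 1^(3/2)*(9 + 1)) - (625 - 1*1878) = (-25 + 1*10)/(-48 + 1*10) - (625 - 1878) = (-25 + 10)/(-48 + 10) - 1*(-1253) = -15/(-38) + 1253 = -1/38*(-15) + 1253 = 15/38 + 1253 = 47629/38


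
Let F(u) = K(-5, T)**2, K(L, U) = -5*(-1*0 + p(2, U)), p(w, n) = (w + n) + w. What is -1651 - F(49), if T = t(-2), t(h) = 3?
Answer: -2876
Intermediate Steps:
p(w, n) = n + 2*w (p(w, n) = (n + w) + w = n + 2*w)
T = 3
K(L, U) = -20 - 5*U (K(L, U) = -5*(-1*0 + (U + 2*2)) = -5*(0 + (U + 4)) = -5*(0 + (4 + U)) = -5*(4 + U) = -20 - 5*U)
F(u) = 1225 (F(u) = (-20 - 5*3)**2 = (-20 - 15)**2 = (-35)**2 = 1225)
-1651 - F(49) = -1651 - 1*1225 = -1651 - 1225 = -2876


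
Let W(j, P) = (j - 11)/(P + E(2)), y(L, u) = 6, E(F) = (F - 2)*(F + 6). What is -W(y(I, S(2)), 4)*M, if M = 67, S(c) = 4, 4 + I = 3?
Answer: 335/4 ≈ 83.750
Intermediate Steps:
I = -1 (I = -4 + 3 = -1)
E(F) = (-2 + F)*(6 + F)
W(j, P) = (-11 + j)/P (W(j, P) = (j - 11)/(P + (-12 + 2² + 4*2)) = (-11 + j)/(P + (-12 + 4 + 8)) = (-11 + j)/(P + 0) = (-11 + j)/P)
-W(y(I, S(2)), 4)*M = -(-11 + 6)/4*67 = -(¼)*(-5)*67 = -(-5)*67/4 = -1*(-335/4) = 335/4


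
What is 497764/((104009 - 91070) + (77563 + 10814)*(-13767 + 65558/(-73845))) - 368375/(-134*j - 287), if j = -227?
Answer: -5516663314033125955/451216886190544141 ≈ -12.226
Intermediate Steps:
497764/((104009 - 91070) + (77563 + 10814)*(-13767 + 65558/(-73845))) - 368375/(-134*j - 287) = 497764/((104009 - 91070) + (77563 + 10814)*(-13767 + 65558/(-73845))) - 368375/(-134*(-227) - 287) = 497764/(12939 + 88377*(-13767 + 65558*(-1/73845))) - 368375/(30418 - 287) = 497764/(12939 + 88377*(-13767 - 65558/73845)) - 368375/30131 = 497764/(12939 + 88377*(-1016689673/73845)) - 368375*1/30131 = 497764/(12939 - 29950661076907/24615) - 368375/30131 = 497764/(-29950342583422/24615) - 368375/30131 = 497764*(-24615/29950342583422) - 368375/30131 = -6126230430/14975171291711 - 368375/30131 = -5516663314033125955/451216886190544141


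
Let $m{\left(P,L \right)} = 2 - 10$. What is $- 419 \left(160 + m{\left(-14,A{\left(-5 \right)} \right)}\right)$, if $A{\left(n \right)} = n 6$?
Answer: $-63688$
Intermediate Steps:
$A{\left(n \right)} = 6 n$
$m{\left(P,L \right)} = -8$ ($m{\left(P,L \right)} = 2 - 10 = -8$)
$- 419 \left(160 + m{\left(-14,A{\left(-5 \right)} \right)}\right) = - 419 \left(160 - 8\right) = \left(-419\right) 152 = -63688$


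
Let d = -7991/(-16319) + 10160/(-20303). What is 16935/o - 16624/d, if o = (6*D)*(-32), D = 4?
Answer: 1410012826195093/911300352 ≈ 1.5473e+6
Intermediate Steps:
o = -768 (o = (6*4)*(-32) = 24*(-32) = -768)
d = -3559767/331324657 (d = -7991*(-1/16319) + 10160*(-1/20303) = 7991/16319 - 10160/20303 = -3559767/331324657 ≈ -0.010744)
16935/o - 16624/d = 16935/(-768) - 16624/(-3559767/331324657) = 16935*(-1/768) - 16624*(-331324657/3559767) = -5645/256 + 5507941097968/3559767 = 1410012826195093/911300352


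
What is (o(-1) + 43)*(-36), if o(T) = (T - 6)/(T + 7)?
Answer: -1506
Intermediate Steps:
o(T) = (-6 + T)/(7 + T)
(o(-1) + 43)*(-36) = ((-6 - 1)/(7 - 1) + 43)*(-36) = (-7/6 + 43)*(-36) = (251/6)*(-36) = -1506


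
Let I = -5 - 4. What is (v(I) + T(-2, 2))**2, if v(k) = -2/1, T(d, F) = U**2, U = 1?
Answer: 1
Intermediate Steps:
T(d, F) = 1 (T(d, F) = 1**2 = 1)
I = -9
v(k) = -2 (v(k) = -2*1 = -2)
(v(I) + T(-2, 2))**2 = (-2 + 1)**2 = (-1)**2 = 1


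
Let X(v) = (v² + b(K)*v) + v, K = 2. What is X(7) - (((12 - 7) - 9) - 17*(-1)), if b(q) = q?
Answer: 57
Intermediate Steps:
X(v) = v² + 3*v (X(v) = (v² + 2*v) + v = v² + 3*v)
X(7) - (((12 - 7) - 9) - 17*(-1)) = 7*(3 + 7) - (((12 - 7) - 9) - 17*(-1)) = 7*10 - ((5 - 9) + 17) = 70 - (-4 + 17) = 70 - 1*13 = 70 - 13 = 57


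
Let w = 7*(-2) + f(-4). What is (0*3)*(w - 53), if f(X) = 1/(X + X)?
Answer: 0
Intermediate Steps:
f(X) = 1/(2*X)
w = -113/8 (w = 7*(-2) + (½)/(-4) = -14 + (½)*(-¼) = -14 - ⅛ = -113/8 ≈ -14.125)
(0*3)*(w - 53) = (0*3)*(-113/8 - 53) = 0*(-537/8) = 0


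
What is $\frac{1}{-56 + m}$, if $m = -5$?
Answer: $- \frac{1}{61} \approx -0.016393$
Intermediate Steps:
$\frac{1}{-56 + m} = \frac{1}{-56 - 5} = \frac{1}{-61} = - \frac{1}{61}$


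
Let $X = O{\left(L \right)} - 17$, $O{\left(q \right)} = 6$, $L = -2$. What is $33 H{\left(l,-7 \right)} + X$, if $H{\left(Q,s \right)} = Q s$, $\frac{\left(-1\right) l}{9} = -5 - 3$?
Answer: $-16643$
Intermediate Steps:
$l = 72$ ($l = - 9 \left(-5 - 3\right) = \left(-9\right) \left(-8\right) = 72$)
$X = -11$ ($X = 6 - 17 = -11$)
$33 H{\left(l,-7 \right)} + X = 33 \cdot 72 \left(-7\right) - 11 = 33 \left(-504\right) - 11 = -16632 - 11 = -16643$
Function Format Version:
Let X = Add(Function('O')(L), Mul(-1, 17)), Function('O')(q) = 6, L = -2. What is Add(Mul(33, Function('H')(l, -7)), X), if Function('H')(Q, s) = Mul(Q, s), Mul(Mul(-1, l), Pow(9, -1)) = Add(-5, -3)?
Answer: -16643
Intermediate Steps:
l = 72 (l = Mul(-9, Add(-5, -3)) = Mul(-9, -8) = 72)
X = -11 (X = Add(6, Mul(-1, 17)) = Add(6, -17) = -11)
Add(Mul(33, Function('H')(l, -7)), X) = Add(Mul(33, Mul(72, -7)), -11) = Add(Mul(33, -504), -11) = Add(-16632, -11) = -16643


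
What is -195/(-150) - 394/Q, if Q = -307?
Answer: 7931/3070 ≈ 2.5834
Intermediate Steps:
-195/(-150) - 394/Q = -195/(-150) - 394/(-307) = -195*(-1/150) - 394*(-1/307) = 13/10 + 394/307 = 7931/3070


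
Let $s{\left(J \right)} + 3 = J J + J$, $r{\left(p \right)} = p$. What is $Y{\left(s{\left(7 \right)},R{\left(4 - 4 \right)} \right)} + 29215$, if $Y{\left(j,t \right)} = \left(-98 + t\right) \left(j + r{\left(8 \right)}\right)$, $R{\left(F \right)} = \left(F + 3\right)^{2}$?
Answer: $23786$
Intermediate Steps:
$s{\left(J \right)} = -3 + J + J^{2}$ ($s{\left(J \right)} = -3 + \left(J J + J\right) = -3 + \left(J^{2} + J\right) = -3 + \left(J + J^{2}\right) = -3 + J + J^{2}$)
$R{\left(F \right)} = \left(3 + F\right)^{2}$
$Y{\left(j,t \right)} = \left(-98 + t\right) \left(8 + j\right)$ ($Y{\left(j,t \right)} = \left(-98 + t\right) \left(j + 8\right) = \left(-98 + t\right) \left(8 + j\right)$)
$Y{\left(s{\left(7 \right)},R{\left(4 - 4 \right)} \right)} + 29215 = \left(-784 - 98 \left(-3 + 7 + 7^{2}\right) + 8 \left(3 + \left(4 - 4\right)\right)^{2} + \left(-3 + 7 + 7^{2}\right) \left(3 + \left(4 - 4\right)\right)^{2}\right) + 29215 = \left(-784 - 98 \left(-3 + 7 + 49\right) + 8 \left(3 + \left(4 - 4\right)\right)^{2} + \left(-3 + 7 + 49\right) \left(3 + \left(4 - 4\right)\right)^{2}\right) + 29215 = \left(-784 - 5194 + 8 \left(3 + 0\right)^{2} + 53 \left(3 + 0\right)^{2}\right) + 29215 = \left(-784 - 5194 + 8 \cdot 3^{2} + 53 \cdot 3^{2}\right) + 29215 = \left(-784 - 5194 + 8 \cdot 9 + 53 \cdot 9\right) + 29215 = \left(-784 - 5194 + 72 + 477\right) + 29215 = -5429 + 29215 = 23786$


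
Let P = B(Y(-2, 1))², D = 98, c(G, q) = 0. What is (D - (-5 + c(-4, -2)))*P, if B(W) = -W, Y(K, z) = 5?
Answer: 2575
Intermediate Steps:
P = 25 (P = (-1*5)² = (-5)² = 25)
(D - (-5 + c(-4, -2)))*P = (98 - (-5 + 0))*25 = (98 - 1*(-5))*25 = (98 + 5)*25 = 103*25 = 2575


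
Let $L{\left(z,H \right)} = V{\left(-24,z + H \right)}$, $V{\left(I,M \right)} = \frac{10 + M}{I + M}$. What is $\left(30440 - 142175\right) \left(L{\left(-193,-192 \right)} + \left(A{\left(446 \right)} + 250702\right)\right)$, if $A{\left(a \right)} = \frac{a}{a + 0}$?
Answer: $- \frac{11457072479970}{409} \approx -2.8012 \cdot 10^{10}$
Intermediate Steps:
$V{\left(I,M \right)} = \frac{10 + M}{I + M}$
$A{\left(a \right)} = 1$ ($A{\left(a \right)} = \frac{a}{a} = 1$)
$L{\left(z,H \right)} = \frac{10 + H + z}{-24 + H + z}$ ($L{\left(z,H \right)} = \frac{10 + \left(z + H\right)}{-24 + \left(z + H\right)} = \frac{10 + \left(H + z\right)}{-24 + \left(H + z\right)} = \frac{10 + H + z}{-24 + H + z}$)
$\left(30440 - 142175\right) \left(L{\left(-193,-192 \right)} + \left(A{\left(446 \right)} + 250702\right)\right) = \left(30440 - 142175\right) \left(\frac{10 - 192 - 193}{-24 - 192 - 193} + \left(1 + 250702\right)\right) = - 111735 \left(\frac{1}{-409} \left(-375\right) + 250703\right) = - 111735 \left(\left(- \frac{1}{409}\right) \left(-375\right) + 250703\right) = - 111735 \left(\frac{375}{409} + 250703\right) = \left(-111735\right) \frac{102537902}{409} = - \frac{11457072479970}{409}$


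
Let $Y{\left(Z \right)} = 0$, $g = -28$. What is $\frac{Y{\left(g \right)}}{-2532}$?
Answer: $0$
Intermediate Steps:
$\frac{Y{\left(g \right)}}{-2532} = \frac{0}{-2532} = 0 \left(- \frac{1}{2532}\right) = 0$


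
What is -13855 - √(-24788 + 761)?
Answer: -13855 - I*√24027 ≈ -13855.0 - 155.01*I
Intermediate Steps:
-13855 - √(-24788 + 761) = -13855 - √(-24027) = -13855 - I*√24027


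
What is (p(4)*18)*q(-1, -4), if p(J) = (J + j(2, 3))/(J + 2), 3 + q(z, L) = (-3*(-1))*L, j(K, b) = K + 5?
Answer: -495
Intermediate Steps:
j(K, b) = 5 + K
q(z, L) = -3 + 3*L (q(z, L) = -3 + (-3*(-1))*L = -3 + 3*L)
p(J) = (7 + J)/(2 + J) (p(J) = (J + (5 + 2))/(J + 2) = (J + 7)/(2 + J) = (7 + J)/(2 + J))
(p(4)*18)*q(-1, -4) = (((7 + 4)/(2 + 4))*18)*(-3 + 3*(-4)) = ((11/6)*18)*(-3 - 12) = (((1/6)*11)*18)*(-15) = ((11/6)*18)*(-15) = 33*(-15) = -495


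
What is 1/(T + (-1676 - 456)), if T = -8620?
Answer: -1/10752 ≈ -9.3006e-5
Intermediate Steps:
1/(T + (-1676 - 456)) = 1/(-8620 + (-1676 - 456)) = 1/(-8620 - 2132) = 1/(-10752) = -1/10752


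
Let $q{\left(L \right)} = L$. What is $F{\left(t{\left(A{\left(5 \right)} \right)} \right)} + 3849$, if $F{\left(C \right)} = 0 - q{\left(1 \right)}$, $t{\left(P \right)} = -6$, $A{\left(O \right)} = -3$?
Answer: $3848$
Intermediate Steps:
$F{\left(C \right)} = -1$ ($F{\left(C \right)} = 0 - 1 = -1$)
$F{\left(t{\left(A{\left(5 \right)} \right)} \right)} + 3849 = -1 + 3849 = 3848$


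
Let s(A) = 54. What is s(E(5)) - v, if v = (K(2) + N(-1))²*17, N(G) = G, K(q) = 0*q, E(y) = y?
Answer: 37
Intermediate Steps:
K(q) = 0
v = 17 (v = (0 - 1)²*17 = (-1)²*17 = 1*17 = 17)
s(E(5)) - v = 54 - 1*17 = 54 - 17 = 37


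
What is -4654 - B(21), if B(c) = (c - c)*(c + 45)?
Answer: -4654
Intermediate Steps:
B(c) = 0 (B(c) = 0*(45 + c) = 0)
-4654 - B(21) = -4654 - 1*0 = -4654 + 0 = -4654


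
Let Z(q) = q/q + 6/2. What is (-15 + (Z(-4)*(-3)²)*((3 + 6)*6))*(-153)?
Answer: -295137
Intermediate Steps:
Z(q) = 4 (Z(q) = 1 + 6*(½) = 1 + 3 = 4)
(-15 + (Z(-4)*(-3)²)*((3 + 6)*6))*(-153) = (-15 + (4*(-3)²)*((3 + 6)*6))*(-153) = (-15 + (4*9)*(9*6))*(-153) = (-15 + 36*54)*(-153) = (-15 + 1944)*(-153) = 1929*(-153) = -295137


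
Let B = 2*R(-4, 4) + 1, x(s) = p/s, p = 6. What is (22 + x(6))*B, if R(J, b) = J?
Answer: -161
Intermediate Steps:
x(s) = 6/s
B = -7 (B = 2*(-4) + 1 = -8 + 1 = -7)
(22 + x(6))*B = (22 + 6/6)*(-7) = (22 + 6*(1/6))*(-7) = (22 + 1)*(-7) = 23*(-7) = -161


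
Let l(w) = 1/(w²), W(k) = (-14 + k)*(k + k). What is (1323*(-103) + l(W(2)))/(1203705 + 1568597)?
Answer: -313963775/6387383808 ≈ -0.049154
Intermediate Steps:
W(k) = 2*k*(-14 + k) (W(k) = (-14 + k)*(2*k) = 2*k*(-14 + k))
l(w) = w⁻²
(1323*(-103) + l(W(2)))/(1203705 + 1568597) = (1323*(-103) + (2*2*(-14 + 2))⁻²)/(1203705 + 1568597) = (-136269 + (2*2*(-12))⁻²)/2772302 = (-136269 + (-48)⁻²)*(1/2772302) = (-136269 + 1/2304)*(1/2772302) = -313963775/2304*1/2772302 = -313963775/6387383808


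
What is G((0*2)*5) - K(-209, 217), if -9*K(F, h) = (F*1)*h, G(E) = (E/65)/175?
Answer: -45353/9 ≈ -5039.2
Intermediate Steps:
G(E) = E/11375 (G(E) = (E*(1/65))*(1/175) = (E/65)*(1/175) = E/11375)
K(F, h) = -F*h/9 (K(F, h) = -F*1*h/9 = -F*h/9)
G((0*2)*5) - K(-209, 217) = ((0*2)*5)/11375 - (-1)*(-209)*217/9 = (0*5)/11375 - 1*45353/9 = (1/11375)*0 - 45353/9 = 0 - 45353/9 = -45353/9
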